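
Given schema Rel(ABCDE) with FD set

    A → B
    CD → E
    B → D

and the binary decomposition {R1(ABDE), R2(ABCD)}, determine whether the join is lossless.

Common attributes: R1 ∩ R2 = {ABD}.
No dependency enlarges {ABD}, so (ABD)⁺ = {ABD}.
The closure contains neither all of R1 = {ABDE} nor all of R2 = {ABCD}, so the common attributes are not a superkey of either fragment. The join is lossy.

No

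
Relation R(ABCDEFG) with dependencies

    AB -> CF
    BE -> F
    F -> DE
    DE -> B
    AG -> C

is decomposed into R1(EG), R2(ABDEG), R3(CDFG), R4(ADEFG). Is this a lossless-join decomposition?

Chase test. Columns are ABCDEFG; row i has aⱼ where attribute j ∈ Ri, else bᵢⱼ.
Initial tableau (one row per fragment):
  row 1: b11 b12 b13 b14 a5 b16 a7
  row 2: a1 a2 b23 a4 a5 b26 a7
  row 3: b31 b32 a3 a4 b35 a6 a7
  row 4: a1 b42 b43 a4 a5 a6 a7
Rows 3 and 4 agree on F; apply F→DE and equate their DE entries.
Rows 2 and 3 agree on DE; apply DE→B and equate their B entries.
Rows 2 and 4 agree on DE; apply DE→B and equate their B entries.
Rows 2 and 4 agree on AG; apply AG→C and equate their C entries.
Rows 2 and 4 agree on AB; apply AB→CF and equate their CF entries.
No row becomes fully distinguished — the join is lossy.

No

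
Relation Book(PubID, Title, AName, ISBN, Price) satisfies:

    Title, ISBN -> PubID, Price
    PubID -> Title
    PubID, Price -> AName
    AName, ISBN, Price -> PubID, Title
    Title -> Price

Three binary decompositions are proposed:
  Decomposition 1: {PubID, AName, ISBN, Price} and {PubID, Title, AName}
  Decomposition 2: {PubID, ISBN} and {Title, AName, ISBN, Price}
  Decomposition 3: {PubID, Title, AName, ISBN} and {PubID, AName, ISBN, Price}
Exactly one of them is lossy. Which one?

Decomposition 1: common = {PubID, AName}, closure = {PubID, Title, AName, Price} → lossless.
Decomposition 2: common = {ISBN}, closure = {ISBN} → lossy.
Decomposition 3: common = {PubID, AName, ISBN}, closure = {PubID, Title, AName, ISBN, Price} → lossless.

Decomposition 2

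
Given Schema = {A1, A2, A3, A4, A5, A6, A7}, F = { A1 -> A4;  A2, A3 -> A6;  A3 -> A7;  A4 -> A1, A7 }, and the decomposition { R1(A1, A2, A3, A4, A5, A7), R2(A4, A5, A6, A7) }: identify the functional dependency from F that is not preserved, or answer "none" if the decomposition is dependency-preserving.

Check A2, A3 → A6: no single fragment contains all of {A2, A3, A6}, and the restricted closure of {A2, A3} across the fragments never reaches {A6}.
A1 → A4 is preserved.
A3 → A7 is preserved.
A4 → A1, A7 is preserved.

A2, A3 -> A6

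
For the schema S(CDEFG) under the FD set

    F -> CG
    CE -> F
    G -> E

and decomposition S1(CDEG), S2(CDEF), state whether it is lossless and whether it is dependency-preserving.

Lossless test: (CDE)⁺ = {CDEFG}, which contains all of one fragment — lossless.
Dependency preservation: F → CG is not contained in any single fragment, but the restricted closure of its left-hand side across the fragments still reaches the right-hand side; the remaining FDs each lie inside some fragment. All dependencies are preserved.

lossless and dependency-preserving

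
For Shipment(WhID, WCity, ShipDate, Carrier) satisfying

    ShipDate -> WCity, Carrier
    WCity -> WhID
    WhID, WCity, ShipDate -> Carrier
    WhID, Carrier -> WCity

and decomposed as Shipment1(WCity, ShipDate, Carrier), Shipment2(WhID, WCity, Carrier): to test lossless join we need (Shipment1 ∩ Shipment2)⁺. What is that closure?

WhID, WCity, Carrier

Shipment1 ∩ Shipment2 = {WCity, Carrier}.
WCity → WhID applies, adding WhID
Closure: {WhID, WCity, Carrier}.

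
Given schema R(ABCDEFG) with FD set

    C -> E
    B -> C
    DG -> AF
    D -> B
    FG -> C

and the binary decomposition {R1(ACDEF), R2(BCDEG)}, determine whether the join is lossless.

No

Common attributes: R1 ∩ R2 = {CDE}.
Closure of {CDE}: D → B applies, adding B. So (CDE)⁺ = {BCDE}.
The closure contains neither all of R1 = {ACDEF} nor all of R2 = {BCDEG}, so the common attributes are not a superkey of either fragment. The join is lossy.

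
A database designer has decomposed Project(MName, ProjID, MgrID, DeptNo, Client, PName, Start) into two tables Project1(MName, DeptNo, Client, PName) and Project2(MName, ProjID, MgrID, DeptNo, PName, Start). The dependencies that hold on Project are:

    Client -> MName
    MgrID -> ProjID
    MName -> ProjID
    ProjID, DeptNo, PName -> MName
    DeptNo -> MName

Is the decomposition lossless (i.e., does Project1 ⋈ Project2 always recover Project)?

Common attributes: Project1 ∩ Project2 = {MName, DeptNo, PName}.
Closure of {MName, DeptNo, PName}: MName → ProjID applies, adding ProjID. So (MName, DeptNo, PName)⁺ = {MName, ProjID, DeptNo, PName}.
The closure contains neither all of Project1 = {MName, DeptNo, Client, PName} nor all of Project2 = {MName, ProjID, MgrID, DeptNo, PName, Start}, so the common attributes are not a superkey of either fragment. The join is lossy.

No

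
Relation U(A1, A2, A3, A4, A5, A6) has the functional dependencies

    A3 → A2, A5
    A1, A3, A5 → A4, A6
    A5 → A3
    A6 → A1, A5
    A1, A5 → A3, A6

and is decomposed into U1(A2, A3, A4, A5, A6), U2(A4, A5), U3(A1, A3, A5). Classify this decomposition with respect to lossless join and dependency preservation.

lossy and not dependency-preserving

Lossless test (chase): Rows 1 and 3 agree on A3; apply A3→A2, A5 and equate their A2, A5 entries. Rows 1 and 2 agree on A5; apply A5→A3 and equate their A3 entries. Rows 1 and 2 agree on A3; apply A3→A2, A5 and equate their A2, A5 entries. No row becomes fully distinguished — the join is lossy.
Dependency preservation: the restricted closure of {A1, A3, A5} across the fragments never reaches {A4, A6}, so A1, A3, A5 → A4, A6 cannot be enforced without a join — not preserved.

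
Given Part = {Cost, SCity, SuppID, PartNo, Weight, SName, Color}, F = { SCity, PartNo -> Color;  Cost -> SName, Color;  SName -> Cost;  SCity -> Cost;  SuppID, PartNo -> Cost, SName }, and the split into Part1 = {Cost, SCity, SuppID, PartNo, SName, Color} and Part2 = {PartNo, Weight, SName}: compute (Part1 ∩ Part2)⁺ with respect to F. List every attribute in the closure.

Cost, PartNo, SName, Color

Part1 ∩ Part2 = {PartNo, SName}.
SName → Cost applies, adding Cost
Cost → SName, Color applies, adding Color
Closure: {Cost, PartNo, SName, Color}.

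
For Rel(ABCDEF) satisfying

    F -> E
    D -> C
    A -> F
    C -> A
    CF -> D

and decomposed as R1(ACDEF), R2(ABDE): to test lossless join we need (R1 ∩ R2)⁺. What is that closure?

ACDEF

R1 ∩ R2 = {ADE}.
D → C applies, adding C
A → F applies, adding F
Closure: {ACDEF}.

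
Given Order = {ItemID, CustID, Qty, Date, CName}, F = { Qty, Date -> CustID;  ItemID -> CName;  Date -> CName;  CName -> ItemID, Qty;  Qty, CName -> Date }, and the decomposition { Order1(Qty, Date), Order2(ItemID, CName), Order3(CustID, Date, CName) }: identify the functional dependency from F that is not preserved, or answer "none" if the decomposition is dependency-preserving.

none

Qty, Date → CustID: restricted closure across fragments reaches CustID.
ItemID → CName lies within Order2.
Date → CName lies within Order3.
CName → ItemID, Qty: restricted closure across fragments reaches ItemID, Qty.
Qty, CName → Date: restricted closure across fragments reaches Date.
Every dependency is enforceable on the fragments, so the decomposition is dependency-preserving.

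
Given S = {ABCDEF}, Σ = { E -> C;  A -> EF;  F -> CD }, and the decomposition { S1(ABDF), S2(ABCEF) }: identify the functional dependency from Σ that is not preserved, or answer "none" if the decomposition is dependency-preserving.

E → C lies within S2.
A → EF lies within S2.
F → CD: restricted closure across fragments reaches CD.
Every dependency is enforceable on the fragments, so the decomposition is dependency-preserving.

none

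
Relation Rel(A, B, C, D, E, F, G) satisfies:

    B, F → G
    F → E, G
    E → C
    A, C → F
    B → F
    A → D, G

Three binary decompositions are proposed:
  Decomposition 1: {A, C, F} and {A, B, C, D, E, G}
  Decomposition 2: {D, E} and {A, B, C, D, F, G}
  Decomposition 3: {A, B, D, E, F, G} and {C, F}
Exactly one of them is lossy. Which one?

Decomposition 2

Decomposition 1: common = {A, C}, closure = {A, C, D, E, F, G} → lossless.
Decomposition 2: common = {D}, closure = {D} → lossy.
Decomposition 3: common = {F}, closure = {C, E, F, G} → lossless.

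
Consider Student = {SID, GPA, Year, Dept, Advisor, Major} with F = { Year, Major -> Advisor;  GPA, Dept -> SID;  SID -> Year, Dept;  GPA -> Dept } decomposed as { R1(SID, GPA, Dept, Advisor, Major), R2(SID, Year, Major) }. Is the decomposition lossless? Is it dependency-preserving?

Lossless test: (SID, Major)⁺ = {SID, Year, Dept, Advisor, Major}, which contains all of one fragment — lossless.
Dependency preservation: the restricted closure of {Year, Major} across the fragments never reaches {Advisor}, so Year, Major → Advisor cannot be enforced without a join — not preserved.

lossless but not dependency-preserving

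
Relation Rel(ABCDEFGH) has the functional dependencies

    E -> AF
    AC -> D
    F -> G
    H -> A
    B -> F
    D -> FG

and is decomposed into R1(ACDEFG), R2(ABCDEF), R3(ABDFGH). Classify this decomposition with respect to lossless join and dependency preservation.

Lossless test (chase): Rows 1 and 2 agree on F; apply F→G and equate their G entries. No row becomes fully distinguished — the join is lossy.
Dependency preservation: every FD's attributes lie within a single fragment, so each can be enforced locally — preserved.

lossy but dependency-preserving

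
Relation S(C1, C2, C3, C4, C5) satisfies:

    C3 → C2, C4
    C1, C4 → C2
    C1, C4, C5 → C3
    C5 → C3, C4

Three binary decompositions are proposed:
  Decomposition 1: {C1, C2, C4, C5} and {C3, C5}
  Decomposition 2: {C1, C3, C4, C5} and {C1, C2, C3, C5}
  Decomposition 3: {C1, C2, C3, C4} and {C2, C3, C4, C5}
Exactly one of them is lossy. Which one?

Decomposition 1: common = {C5}, closure = {C2, C3, C4, C5} → lossless.
Decomposition 2: common = {C1, C3, C5}, closure = {C1, C2, C3, C4, C5} → lossless.
Decomposition 3: common = {C2, C3, C4}, closure = {C2, C3, C4} → lossy.

Decomposition 3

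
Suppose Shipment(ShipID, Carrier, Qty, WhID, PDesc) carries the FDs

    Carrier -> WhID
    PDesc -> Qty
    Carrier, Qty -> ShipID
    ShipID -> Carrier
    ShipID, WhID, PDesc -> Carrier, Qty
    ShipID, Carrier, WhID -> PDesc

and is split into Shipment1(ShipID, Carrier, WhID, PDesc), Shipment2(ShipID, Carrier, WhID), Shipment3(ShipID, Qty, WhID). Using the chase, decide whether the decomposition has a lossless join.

Yes

Chase test. Columns are ShipID, Carrier, Qty, WhID, PDesc; row i has aⱼ where attribute j ∈ Shipmenti, else bᵢⱼ.
Initial tableau (one row per fragment):
  row 1: a1 a2 b13 a4 a5
  row 2: a1 a2 b23 a4 b25
  row 3: a1 b32 a3 a4 b35
Rows 1 and 3 agree on ShipID; apply ShipID→Carrier and equate their Carrier entries.
Rows 1 and 2 agree on ShipID, Carrier, WhID; apply ShipID, Carrier, WhID→PDesc and equate their PDesc entries.
Rows 1 and 3 agree on ShipID, Carrier, WhID; apply ShipID, Carrier, WhID→PDesc and equate their PDesc entries.
Rows 1 and 2 agree on PDesc; apply PDesc→Qty and equate their Qty entries.
Rows 1 and 3 agree on PDesc; apply PDesc→Qty and equate their Qty entries.
Row 1 is now all distinguished symbols — the join is lossless.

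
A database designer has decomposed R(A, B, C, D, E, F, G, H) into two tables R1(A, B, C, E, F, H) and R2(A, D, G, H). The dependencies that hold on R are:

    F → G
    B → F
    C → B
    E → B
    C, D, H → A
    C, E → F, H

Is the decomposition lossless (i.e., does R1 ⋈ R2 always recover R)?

Common attributes: R1 ∩ R2 = {A, H}.
No dependency enlarges {A, H}, so (A, H)⁺ = {A, H}.
The closure contains neither all of R1 = {A, B, C, E, F, H} nor all of R2 = {A, D, G, H}, so the common attributes are not a superkey of either fragment. The join is lossy.

No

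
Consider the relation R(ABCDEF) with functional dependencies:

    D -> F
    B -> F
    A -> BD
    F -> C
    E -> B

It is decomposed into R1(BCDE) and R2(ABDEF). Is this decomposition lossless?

Common attributes: R1 ∩ R2 = {BDE}.
Closure of {BDE}: D → F applies, adding F; F → C applies, adding C. So (BDE)⁺ = {BCDEF}.
This closure contains every attribute of R1, so R1 ∩ R2 → R1. The join is lossless.

Yes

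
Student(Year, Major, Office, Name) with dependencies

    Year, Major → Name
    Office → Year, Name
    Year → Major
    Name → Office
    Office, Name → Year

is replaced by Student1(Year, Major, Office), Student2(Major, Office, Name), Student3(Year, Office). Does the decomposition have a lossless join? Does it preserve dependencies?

Lossless test (chase): Rows 1 and 2 agree on Office; apply Office→Year, Name and equate their Year, Name entries. Rows 1 and 3 agree on Office; apply Office→Year, Name and equate their Year, Name entries. Rows 1 and 3 agree on Year; apply Year→Major and equate their Major entries. Row 1 is now all distinguished symbols — the join is lossless.
Dependency preservation: Year, Major → Name; Office → Year, Name; Office, Name → Year are not contained in any single fragment, but the restricted closure of each left-hand side across the fragments still reaches the right-hand side; the remaining FDs each lie inside some fragment. All dependencies are preserved.

lossless and dependency-preserving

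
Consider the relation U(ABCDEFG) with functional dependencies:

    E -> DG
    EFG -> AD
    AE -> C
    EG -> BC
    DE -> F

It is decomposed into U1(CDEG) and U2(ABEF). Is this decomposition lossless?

Common attributes: U1 ∩ U2 = {E}.
Closure of {E}: E → DG applies, adding DG; EG → BC applies, adding BC; DE → F applies, adding F; EFG → AD applies, adding A. So (E)⁺ = {ABCDEFG}.
This closure contains every attribute of U1, so U1 ∩ U2 → U1. The join is lossless.

Yes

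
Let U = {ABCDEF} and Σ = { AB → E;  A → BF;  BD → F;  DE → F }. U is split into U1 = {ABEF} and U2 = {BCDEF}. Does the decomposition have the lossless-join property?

No

Common attributes: U1 ∩ U2 = {BEF}.
No dependency enlarges {BEF}, so (BEF)⁺ = {BEF}.
The closure contains neither all of U1 = {ABEF} nor all of U2 = {BCDEF}, so the common attributes are not a superkey of either fragment. The join is lossy.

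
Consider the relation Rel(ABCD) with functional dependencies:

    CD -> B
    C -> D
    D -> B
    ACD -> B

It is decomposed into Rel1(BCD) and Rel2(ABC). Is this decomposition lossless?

Yes

Common attributes: Rel1 ∩ Rel2 = {BC}.
Closure of {BC}: C → D applies, adding D. So (BC)⁺ = {BCD}.
This closure contains every attribute of Rel1, so Rel1 ∩ Rel2 → Rel1. The join is lossless.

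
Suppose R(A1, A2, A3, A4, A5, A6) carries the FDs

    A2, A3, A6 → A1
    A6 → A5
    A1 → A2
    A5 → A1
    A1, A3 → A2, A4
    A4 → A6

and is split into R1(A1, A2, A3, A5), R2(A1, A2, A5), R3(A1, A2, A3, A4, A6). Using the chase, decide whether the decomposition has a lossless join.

Yes

Chase test. Columns are A1, A2, A3, A4, A5, A6; row i has aⱼ where attribute j ∈ Ri, else bᵢⱼ.
Initial tableau (one row per fragment):
  row 1: a1 a2 a3 b14 a5 b16
  row 2: a1 a2 b23 b24 a5 b26
  row 3: a1 a2 a3 a4 b35 a6
Rows 1 and 3 agree on A1, A3; apply A1, A3→A2, A4 and equate their A2, A4 entries.
Rows 1 and 3 agree on A4; apply A4→A6 and equate their A6 entries.
Rows 1 and 3 agree on A6; apply A6→A5 and equate their A5 entries.
Row 1 is now all distinguished symbols — the join is lossless.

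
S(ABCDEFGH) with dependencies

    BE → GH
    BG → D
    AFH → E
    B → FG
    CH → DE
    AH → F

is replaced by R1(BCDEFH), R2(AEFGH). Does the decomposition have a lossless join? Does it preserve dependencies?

Lossless test: (EFH)⁺ = {EFH}, which is a superkey of neither fragment — lossy.
Dependency preservation: the restricted closure of {BE} across the fragments never reaches {GH}, so BE → GH cannot be enforced without a join — not preserved.

lossy and not dependency-preserving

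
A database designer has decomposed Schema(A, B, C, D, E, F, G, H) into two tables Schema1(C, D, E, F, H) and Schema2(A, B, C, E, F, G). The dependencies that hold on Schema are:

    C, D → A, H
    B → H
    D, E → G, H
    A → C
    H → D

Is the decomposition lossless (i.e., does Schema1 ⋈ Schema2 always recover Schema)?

No

Common attributes: Schema1 ∩ Schema2 = {C, E, F}.
No dependency enlarges {C, E, F}, so (C, E, F)⁺ = {C, E, F}.
The closure contains neither all of Schema1 = {C, D, E, F, H} nor all of Schema2 = {A, B, C, E, F, G}, so the common attributes are not a superkey of either fragment. The join is lossy.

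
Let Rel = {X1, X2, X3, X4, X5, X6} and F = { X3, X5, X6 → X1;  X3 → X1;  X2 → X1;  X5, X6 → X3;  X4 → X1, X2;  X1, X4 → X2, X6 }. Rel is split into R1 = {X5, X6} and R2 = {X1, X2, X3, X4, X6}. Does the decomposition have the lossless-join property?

Common attributes: R1 ∩ R2 = {X6}.
No dependency enlarges {X6}, so (X6)⁺ = {X6}.
The closure contains neither all of R1 = {X5, X6} nor all of R2 = {X1, X2, X3, X4, X6}, so the common attributes are not a superkey of either fragment. The join is lossy.

No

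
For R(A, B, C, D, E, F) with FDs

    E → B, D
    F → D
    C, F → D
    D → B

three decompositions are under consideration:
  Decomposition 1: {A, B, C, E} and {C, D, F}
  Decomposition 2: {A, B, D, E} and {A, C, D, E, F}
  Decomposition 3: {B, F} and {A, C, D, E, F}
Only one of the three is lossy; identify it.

Decomposition 1: common = {C}, closure = {C} → lossy.
Decomposition 2: common = {A, D, E}, closure = {A, B, D, E} → lossless.
Decomposition 3: common = {F}, closure = {B, D, F} → lossless.

Decomposition 1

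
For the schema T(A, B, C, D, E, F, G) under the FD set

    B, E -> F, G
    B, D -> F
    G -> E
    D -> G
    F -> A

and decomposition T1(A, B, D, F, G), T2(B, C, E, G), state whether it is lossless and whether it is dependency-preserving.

Lossless test: (B, G)⁺ = {A, B, E, F, G}, which is a superkey of neither fragment — lossy.
Dependency preservation: B, E → F, G is not contained in any single fragment, but the restricted closure of its left-hand side across the fragments still reaches the right-hand side; the remaining FDs each lie inside some fragment. All dependencies are preserved.

lossy but dependency-preserving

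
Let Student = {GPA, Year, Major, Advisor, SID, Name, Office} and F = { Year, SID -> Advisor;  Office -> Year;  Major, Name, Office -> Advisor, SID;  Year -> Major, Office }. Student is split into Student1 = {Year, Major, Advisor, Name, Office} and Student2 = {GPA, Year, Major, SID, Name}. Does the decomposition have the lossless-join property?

Yes

Common attributes: Student1 ∩ Student2 = {Year, Major, Name}.
Closure of {Year, Major, Name}: Year → Major, Office applies, adding Office; Major, Name, Office → Advisor, SID applies, adding Advisor, SID. So (Year, Major, Name)⁺ = {Year, Major, Advisor, SID, Name, Office}.
This closure contains every attribute of Student1, so Student1 ∩ Student2 → Student1. The join is lossless.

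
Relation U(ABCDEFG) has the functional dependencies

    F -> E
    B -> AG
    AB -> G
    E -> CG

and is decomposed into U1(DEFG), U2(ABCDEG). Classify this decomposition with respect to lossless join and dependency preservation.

Lossless test: (DEG)⁺ = {CDEG}, which is a superkey of neither fragment — lossy.
Dependency preservation: every FD's attributes lie within a single fragment, so each can be enforced locally — preserved.

lossy but dependency-preserving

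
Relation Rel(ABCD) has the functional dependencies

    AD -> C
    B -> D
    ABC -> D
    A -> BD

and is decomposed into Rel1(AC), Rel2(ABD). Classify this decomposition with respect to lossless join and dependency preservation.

lossless and dependency-preserving

Lossless test: (A)⁺ = {ABCD}, which contains all of one fragment — lossless.
Dependency preservation: AD → C; ABC → D are not contained in any single fragment, but the restricted closure of each left-hand side across the fragments still reaches the right-hand side; the remaining FDs each lie inside some fragment. All dependencies are preserved.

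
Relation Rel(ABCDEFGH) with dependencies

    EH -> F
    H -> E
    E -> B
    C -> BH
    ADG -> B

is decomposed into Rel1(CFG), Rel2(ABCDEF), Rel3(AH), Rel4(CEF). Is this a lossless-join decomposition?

No

Chase test. Columns are ABCDEFGH; row i has aⱼ where attribute j ∈ Reli, else bᵢⱼ.
Initial tableau (one row per fragment):
  row 1: b11 b12 a3 b14 b15 a6 a7 b18
  row 2: a1 a2 a3 a4 a5 a6 b27 b28
  row 3: a1 b32 b33 b34 b35 b36 b37 a8
  row 4: b41 b42 a3 b44 a5 a6 b47 b48
Rows 2 and 4 agree on E; apply E→B and equate their B entries.
Rows 1 and 2 agree on C; apply C→BH and equate their BH entries.
Rows 1 and 4 agree on C; apply C→BH and equate their BH entries.
Rows 1 and 2 agree on H; apply H→E and equate their E entries.
No row becomes fully distinguished — the join is lossy.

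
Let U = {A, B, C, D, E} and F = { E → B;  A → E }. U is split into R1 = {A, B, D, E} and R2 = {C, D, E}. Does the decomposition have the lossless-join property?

No

Common attributes: R1 ∩ R2 = {D, E}.
Closure of {D, E}: E → B applies, adding B. So (D, E)⁺ = {B, D, E}.
The closure contains neither all of R1 = {A, B, D, E} nor all of R2 = {C, D, E}, so the common attributes are not a superkey of either fragment. The join is lossy.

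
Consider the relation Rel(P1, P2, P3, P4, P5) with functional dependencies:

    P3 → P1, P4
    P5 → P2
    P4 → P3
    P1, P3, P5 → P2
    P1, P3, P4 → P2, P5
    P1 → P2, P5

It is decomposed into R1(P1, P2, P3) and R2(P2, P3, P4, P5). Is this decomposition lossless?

Common attributes: R1 ∩ R2 = {P2, P3}.
Closure of {P2, P3}: P3 → P1, P4 applies, adding P1, P4; P1, P3, P4 → P2, P5 applies, adding P5. So (P2, P3)⁺ = {P1, P2, P3, P4, P5}.
This closure contains every attribute of R1, so R1 ∩ R2 → R1. The join is lossless.

Yes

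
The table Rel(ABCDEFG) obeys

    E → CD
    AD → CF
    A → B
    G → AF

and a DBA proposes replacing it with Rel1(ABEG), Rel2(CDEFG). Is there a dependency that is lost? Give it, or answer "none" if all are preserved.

AD → CF

Check AD → CF: no single fragment contains all of {ACDF}, and the restricted closure of {AD} across the fragments never reaches {CF}.
E → CD is preserved.
A → B is preserved.
G → AF is preserved.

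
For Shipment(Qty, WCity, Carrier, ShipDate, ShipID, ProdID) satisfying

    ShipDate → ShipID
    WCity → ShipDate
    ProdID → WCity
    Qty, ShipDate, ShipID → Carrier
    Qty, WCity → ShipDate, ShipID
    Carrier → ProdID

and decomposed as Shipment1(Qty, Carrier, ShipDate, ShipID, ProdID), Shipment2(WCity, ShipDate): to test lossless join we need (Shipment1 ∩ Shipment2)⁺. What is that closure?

Shipment1 ∩ Shipment2 = {ShipDate}.
ShipDate → ShipID applies, adding ShipID
Closure: {ShipDate, ShipID}.

ShipDate, ShipID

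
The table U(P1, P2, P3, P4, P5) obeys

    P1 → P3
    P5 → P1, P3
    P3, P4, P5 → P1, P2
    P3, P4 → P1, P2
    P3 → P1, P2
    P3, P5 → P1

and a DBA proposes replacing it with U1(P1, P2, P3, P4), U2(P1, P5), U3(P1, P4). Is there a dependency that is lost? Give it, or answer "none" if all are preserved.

none

P1 → P3 lies within U1.
P5 → P1, P3: restricted closure across fragments reaches P1, P3.
P3, P4, P5 → P1, P2: restricted closure across fragments reaches P1, P2.
P3, P4 → P1, P2 lies within U1.
P3 → P1, P2 lies within U1.
P3, P5 → P1: restricted closure across fragments reaches P1.
Every dependency is enforceable on the fragments, so the decomposition is dependency-preserving.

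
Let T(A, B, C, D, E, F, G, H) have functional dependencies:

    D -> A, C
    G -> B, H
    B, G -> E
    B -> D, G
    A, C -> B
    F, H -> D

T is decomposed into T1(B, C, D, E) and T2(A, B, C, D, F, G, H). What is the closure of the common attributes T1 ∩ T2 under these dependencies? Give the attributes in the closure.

T1 ∩ T2 = {B, C, D}.
D → A, C applies, adding A
B → D, G applies, adding G
G → B, H applies, adding H
B, G → E applies, adding E
Closure: {A, B, C, D, E, G, H}.

A, B, C, D, E, G, H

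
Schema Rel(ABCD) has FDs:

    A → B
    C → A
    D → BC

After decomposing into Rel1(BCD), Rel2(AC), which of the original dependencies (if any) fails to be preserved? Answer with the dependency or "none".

Check A → B: no single fragment contains all of {AB}, and the restricted closure of {A} across the fragments never reaches {B}.
C → A is preserved.
D → BC is preserved.

A → B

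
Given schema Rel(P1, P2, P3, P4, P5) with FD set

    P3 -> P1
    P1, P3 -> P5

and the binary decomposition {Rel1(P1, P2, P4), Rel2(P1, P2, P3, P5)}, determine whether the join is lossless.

No

Common attributes: Rel1 ∩ Rel2 = {P1, P2}.
No dependency enlarges {P1, P2}, so (P1, P2)⁺ = {P1, P2}.
The closure contains neither all of Rel1 = {P1, P2, P4} nor all of Rel2 = {P1, P2, P3, P5}, so the common attributes are not a superkey of either fragment. The join is lossy.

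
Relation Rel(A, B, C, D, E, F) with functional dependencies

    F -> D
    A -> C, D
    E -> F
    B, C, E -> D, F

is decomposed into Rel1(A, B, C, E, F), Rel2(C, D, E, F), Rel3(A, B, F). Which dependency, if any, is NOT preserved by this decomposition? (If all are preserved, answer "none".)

Check A → C, D: no single fragment contains all of {A, C, D}, and the restricted closure of {A} across the fragments never reaches {C, D}.
F → D is preserved.
E → F is preserved.
B, C, E → D, F is preserved.

A -> C, D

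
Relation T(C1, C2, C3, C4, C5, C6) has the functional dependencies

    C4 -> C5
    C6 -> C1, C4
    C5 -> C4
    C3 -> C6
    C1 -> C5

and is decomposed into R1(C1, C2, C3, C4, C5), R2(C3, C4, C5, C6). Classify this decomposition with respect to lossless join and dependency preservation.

Lossless test: (C3, C4, C5)⁺ = {C1, C3, C4, C5, C6}, which contains all of one fragment — lossless.
Dependency preservation: the restricted closure of {C6} across the fragments never reaches {C1, C4}, so C6 → C1, C4 cannot be enforced without a join — not preserved.

lossless but not dependency-preserving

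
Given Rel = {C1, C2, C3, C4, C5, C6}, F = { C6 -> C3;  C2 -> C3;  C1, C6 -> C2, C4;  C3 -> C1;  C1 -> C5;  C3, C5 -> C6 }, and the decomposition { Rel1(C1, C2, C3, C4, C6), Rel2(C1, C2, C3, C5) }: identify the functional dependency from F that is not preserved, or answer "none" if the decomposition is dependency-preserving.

none

C6 → C3 lies within Rel1.
C2 → C3 lies within Rel1.
C1, C6 → C2, C4 lies within Rel1.
C3 → C1 lies within Rel1.
C1 → C5 lies within Rel2.
C3, C5 → C6: restricted closure across fragments reaches C6.
Every dependency is enforceable on the fragments, so the decomposition is dependency-preserving.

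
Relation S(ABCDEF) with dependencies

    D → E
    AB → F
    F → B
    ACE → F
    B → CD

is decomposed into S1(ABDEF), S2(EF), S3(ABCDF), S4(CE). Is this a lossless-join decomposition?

Yes

Chase test. Columns are ABCDEF; row i has aⱼ where attribute j ∈ Si, else bᵢⱼ.
Initial tableau (one row per fragment):
  row 1: a1 a2 b13 a4 a5 a6
  row 2: b21 b22 b23 b24 a5 a6
  row 3: a1 a2 a3 a4 b35 a6
  row 4: b41 b42 a3 b44 a5 b46
Rows 1 and 3 agree on D; apply D→E and equate their E entries.
Rows 1 and 2 agree on F; apply F→B and equate their B entries.
Rows 1 and 2 agree on B; apply B→CD and equate their CD entries.
Rows 1 and 3 agree on B; apply B→CD and equate their CD entries.
Row 1 is now all distinguished symbols — the join is lossless.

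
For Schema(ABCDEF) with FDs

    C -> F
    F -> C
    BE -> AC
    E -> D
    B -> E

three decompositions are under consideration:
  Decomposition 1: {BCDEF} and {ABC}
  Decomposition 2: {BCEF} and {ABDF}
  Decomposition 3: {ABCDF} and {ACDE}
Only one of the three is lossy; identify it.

Decomposition 1: common = {BC}, closure = {ABCDEF} → lossless.
Decomposition 2: common = {BF}, closure = {ABCDEF} → lossless.
Decomposition 3: common = {ACD}, closure = {ACDF} → lossy.

Decomposition 3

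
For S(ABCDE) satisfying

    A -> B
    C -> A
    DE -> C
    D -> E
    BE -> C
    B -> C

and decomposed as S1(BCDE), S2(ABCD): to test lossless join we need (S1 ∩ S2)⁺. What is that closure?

ABCDE

S1 ∩ S2 = {BCD}.
C → A applies, adding A
D → E applies, adding E
Closure: {ABCDE}.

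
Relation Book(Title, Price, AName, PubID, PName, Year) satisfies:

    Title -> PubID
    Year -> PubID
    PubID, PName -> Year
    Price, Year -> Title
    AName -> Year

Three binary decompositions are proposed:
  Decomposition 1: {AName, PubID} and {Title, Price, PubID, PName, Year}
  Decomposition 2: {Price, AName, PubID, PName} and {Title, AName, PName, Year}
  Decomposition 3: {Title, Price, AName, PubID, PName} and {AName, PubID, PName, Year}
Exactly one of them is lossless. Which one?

Decomposition 1: common = {PubID}, closure = {PubID} → lossy.
Decomposition 2: common = {AName, PName}, closure = {AName, PubID, PName, Year} → lossy.
Decomposition 3: common = {AName, PubID, PName}, closure = {AName, PubID, PName, Year} → lossless.

Decomposition 3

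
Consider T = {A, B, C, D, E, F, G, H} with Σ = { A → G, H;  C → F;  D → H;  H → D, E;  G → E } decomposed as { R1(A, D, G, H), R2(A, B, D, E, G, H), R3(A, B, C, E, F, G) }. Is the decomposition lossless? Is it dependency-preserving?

Lossless test (chase): Rows 1 and 3 agree on A; apply A→G, H and equate their G, H entries. Rows 1 and 2 agree on H; apply H→D, E and equate their D, E entries. Rows 1 and 3 agree on H; apply H→D, E and equate their D, E entries. Row 3 is now all distinguished symbols — the join is lossless.
Dependency preservation: every FD's attributes lie within a single fragment, so each can be enforced locally — preserved.

lossless and dependency-preserving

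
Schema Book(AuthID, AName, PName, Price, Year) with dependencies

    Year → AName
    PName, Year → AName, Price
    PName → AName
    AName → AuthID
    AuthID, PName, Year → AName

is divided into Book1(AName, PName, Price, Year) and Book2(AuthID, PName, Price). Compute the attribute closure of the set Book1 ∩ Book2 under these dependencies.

Book1 ∩ Book2 = {PName, Price}.
PName → AName applies, adding AName
AName → AuthID applies, adding AuthID
Closure: {AuthID, AName, PName, Price}.

AuthID, AName, PName, Price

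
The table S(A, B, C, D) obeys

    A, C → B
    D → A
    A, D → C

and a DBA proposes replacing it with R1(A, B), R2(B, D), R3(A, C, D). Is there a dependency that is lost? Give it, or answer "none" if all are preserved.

Check A, C → B: no single fragment contains all of {A, B, C}, and the restricted closure of {A, C} across the fragments never reaches {B}.
D → A is preserved.
A, D → C is preserved.

A, C → B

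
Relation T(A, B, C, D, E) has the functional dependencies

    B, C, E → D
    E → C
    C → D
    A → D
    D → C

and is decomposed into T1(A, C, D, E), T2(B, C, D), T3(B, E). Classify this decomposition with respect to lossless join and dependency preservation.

Lossless test (chase): Rows 1 and 3 agree on E; apply E→C and equate their C entries. Rows 1 and 3 agree on C; apply C→D and equate their D entries. No row becomes fully distinguished — the join is lossy.
Dependency preservation: B, C, E → D is not contained in any single fragment, but the restricted closure of its left-hand side across the fragments still reaches the right-hand side; the remaining FDs each lie inside some fragment. All dependencies are preserved.

lossy but dependency-preserving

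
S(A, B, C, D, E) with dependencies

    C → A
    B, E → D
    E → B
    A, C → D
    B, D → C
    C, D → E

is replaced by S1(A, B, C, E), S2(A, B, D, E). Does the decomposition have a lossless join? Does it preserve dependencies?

lossless and dependency-preserving

Lossless test: (A, B, E)⁺ = {A, B, C, D, E}, which contains all of one fragment — lossless.
Dependency preservation: A, C → D; B, D → C; C, D → E are not contained in any single fragment, but the restricted closure of each left-hand side across the fragments still reaches the right-hand side; the remaining FDs each lie inside some fragment. All dependencies are preserved.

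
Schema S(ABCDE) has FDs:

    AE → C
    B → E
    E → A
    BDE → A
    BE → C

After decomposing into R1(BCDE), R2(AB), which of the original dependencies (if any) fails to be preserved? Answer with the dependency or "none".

E → A

Check E → A: no single fragment contains all of {AE}, and the restricted closure of {E} across the fragments never reaches {A}.
AE → C is preserved.
B → E is preserved.
BDE → A is preserved.
BE → C is preserved.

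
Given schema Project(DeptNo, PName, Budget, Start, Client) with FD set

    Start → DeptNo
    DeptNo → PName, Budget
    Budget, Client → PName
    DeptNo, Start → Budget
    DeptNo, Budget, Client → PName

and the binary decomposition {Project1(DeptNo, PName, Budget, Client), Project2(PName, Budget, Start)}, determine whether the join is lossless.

Common attributes: Project1 ∩ Project2 = {PName, Budget}.
No dependency enlarges {PName, Budget}, so (PName, Budget)⁺ = {PName, Budget}.
The closure contains neither all of Project1 = {DeptNo, PName, Budget, Client} nor all of Project2 = {PName, Budget, Start}, so the common attributes are not a superkey of either fragment. The join is lossy.

No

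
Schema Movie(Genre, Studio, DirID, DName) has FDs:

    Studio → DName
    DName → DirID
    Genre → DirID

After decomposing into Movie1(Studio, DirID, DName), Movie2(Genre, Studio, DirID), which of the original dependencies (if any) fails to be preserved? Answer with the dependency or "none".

Studio → DName lies within Movie1.
DName → DirID lies within Movie1.
Genre → DirID lies within Movie2.
Every dependency is enforceable on the fragments, so the decomposition is dependency-preserving.

none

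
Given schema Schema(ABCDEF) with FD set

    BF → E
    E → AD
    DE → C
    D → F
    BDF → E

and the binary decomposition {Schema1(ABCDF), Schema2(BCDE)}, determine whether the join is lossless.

Yes

Common attributes: Schema1 ∩ Schema2 = {BCD}.
Closure of {BCD}: D → F applies, adding F; BDF → E applies, adding E; E → AD applies, adding A. So (BCD)⁺ = {ABCDEF}.
This closure contains every attribute of Schema1, so Schema1 ∩ Schema2 → Schema1. The join is lossless.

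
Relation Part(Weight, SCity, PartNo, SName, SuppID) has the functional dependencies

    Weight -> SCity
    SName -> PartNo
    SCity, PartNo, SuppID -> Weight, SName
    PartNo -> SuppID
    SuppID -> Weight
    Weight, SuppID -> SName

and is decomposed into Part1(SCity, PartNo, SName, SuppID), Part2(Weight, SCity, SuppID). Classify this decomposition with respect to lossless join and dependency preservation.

lossless and dependency-preserving

Lossless test: (SCity, SuppID)⁺ = {Weight, SCity, PartNo, SName, SuppID}, which contains all of one fragment — lossless.
Dependency preservation: SCity, PartNo, SuppID → Weight, SName; Weight, SuppID → SName are not contained in any single fragment, but the restricted closure of each left-hand side across the fragments still reaches the right-hand side; the remaining FDs each lie inside some fragment. All dependencies are preserved.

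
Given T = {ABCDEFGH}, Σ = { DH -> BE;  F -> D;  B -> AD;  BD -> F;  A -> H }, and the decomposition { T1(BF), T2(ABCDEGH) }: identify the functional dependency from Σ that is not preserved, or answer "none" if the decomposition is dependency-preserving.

F -> D

Check F → D: no single fragment contains all of {DF}, and the restricted closure of {F} across the fragments never reaches {D}.
DH → BE is preserved.
B → AD is preserved.
BD → F is preserved.
A → H is preserved.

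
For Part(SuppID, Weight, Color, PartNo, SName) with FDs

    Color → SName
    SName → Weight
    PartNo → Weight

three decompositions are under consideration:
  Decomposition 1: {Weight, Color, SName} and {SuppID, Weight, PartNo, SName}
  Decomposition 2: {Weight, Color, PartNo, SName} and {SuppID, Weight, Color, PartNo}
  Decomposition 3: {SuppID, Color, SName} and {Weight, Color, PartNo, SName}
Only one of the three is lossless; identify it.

Decomposition 2

Decomposition 1: common = {Weight, SName}, closure = {Weight, SName} → lossy.
Decomposition 2: common = {Weight, Color, PartNo}, closure = {Weight, Color, PartNo, SName} → lossless.
Decomposition 3: common = {Color, SName}, closure = {Weight, Color, SName} → lossy.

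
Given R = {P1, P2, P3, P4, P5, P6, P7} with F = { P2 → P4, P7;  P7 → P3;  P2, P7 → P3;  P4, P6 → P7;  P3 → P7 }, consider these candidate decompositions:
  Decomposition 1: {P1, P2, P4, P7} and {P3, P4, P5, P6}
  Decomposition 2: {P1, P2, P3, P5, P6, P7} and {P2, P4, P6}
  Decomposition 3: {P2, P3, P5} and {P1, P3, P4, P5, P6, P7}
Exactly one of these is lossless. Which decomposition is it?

Decomposition 1: common = {P4}, closure = {P4} → lossy.
Decomposition 2: common = {P2, P6}, closure = {P2, P3, P4, P6, P7} → lossless.
Decomposition 3: common = {P3, P5}, closure = {P3, P5, P7} → lossy.

Decomposition 2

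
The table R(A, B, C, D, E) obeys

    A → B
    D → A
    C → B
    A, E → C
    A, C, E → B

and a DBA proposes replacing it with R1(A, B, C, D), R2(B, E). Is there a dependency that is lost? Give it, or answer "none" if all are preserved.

Check A, E → C: no single fragment contains all of {A, C, E}, and the restricted closure of {A, E} across the fragments never reaches {C}.
A → B is preserved.
D → A is preserved.
C → B is preserved.
A, C, E → B is preserved.

A, E → C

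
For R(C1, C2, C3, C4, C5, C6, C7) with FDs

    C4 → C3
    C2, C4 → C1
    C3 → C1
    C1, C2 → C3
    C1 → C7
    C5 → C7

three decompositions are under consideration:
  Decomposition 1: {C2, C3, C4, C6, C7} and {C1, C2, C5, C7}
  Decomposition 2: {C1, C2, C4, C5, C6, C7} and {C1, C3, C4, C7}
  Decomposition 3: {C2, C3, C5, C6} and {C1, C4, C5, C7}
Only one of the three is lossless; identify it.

Decomposition 1: common = {C2, C7}, closure = {C2, C7} → lossy.
Decomposition 2: common = {C1, C4, C7}, closure = {C1, C3, C4, C7} → lossless.
Decomposition 3: common = {C5}, closure = {C5, C7} → lossy.

Decomposition 2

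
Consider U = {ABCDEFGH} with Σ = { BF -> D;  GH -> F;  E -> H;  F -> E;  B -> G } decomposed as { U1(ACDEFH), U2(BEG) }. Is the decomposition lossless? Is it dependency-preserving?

Lossless test: (E)⁺ = {EH}, which is a superkey of neither fragment — lossy.
Dependency preservation: the restricted closure of {BF} across the fragments never reaches {D}, so BF → D cannot be enforced without a join — not preserved.

lossy and not dependency-preserving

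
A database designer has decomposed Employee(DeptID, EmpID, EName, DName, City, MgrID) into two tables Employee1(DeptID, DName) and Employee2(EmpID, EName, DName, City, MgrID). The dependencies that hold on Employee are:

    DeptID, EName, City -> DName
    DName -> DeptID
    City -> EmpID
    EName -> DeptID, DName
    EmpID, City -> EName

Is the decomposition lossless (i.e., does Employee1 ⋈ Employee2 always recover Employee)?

Common attributes: Employee1 ∩ Employee2 = {DName}.
Closure of {DName}: DName → DeptID applies, adding DeptID. So (DName)⁺ = {DeptID, DName}.
This closure contains every attribute of Employee1, so Employee1 ∩ Employee2 → Employee1. The join is lossless.

Yes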